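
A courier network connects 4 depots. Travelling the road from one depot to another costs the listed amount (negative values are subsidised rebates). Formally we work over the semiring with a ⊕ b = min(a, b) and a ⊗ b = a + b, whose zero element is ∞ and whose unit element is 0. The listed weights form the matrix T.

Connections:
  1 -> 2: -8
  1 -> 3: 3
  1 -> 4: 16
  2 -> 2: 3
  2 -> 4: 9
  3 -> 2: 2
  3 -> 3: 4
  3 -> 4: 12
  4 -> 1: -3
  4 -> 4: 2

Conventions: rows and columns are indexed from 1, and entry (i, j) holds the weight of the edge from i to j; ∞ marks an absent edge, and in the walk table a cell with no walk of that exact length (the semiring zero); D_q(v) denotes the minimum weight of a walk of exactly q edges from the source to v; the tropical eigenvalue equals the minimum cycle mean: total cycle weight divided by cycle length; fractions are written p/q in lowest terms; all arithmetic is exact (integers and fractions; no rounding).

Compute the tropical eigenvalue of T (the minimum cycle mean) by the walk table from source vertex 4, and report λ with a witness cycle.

q=0: [∞, ∞, ∞, 0]
q=1: [-3, ∞, ∞, 2]
q=2: [-1, -11, 0, 4]
q=3: [1, -9, 2, -2]
q=4: [-5, -7, 4, 0]
Optimal cycle mean attained by: cycle 1->2->4->1, total (-8) + 9 + (-3), length 3.
Answer: λ = -2/3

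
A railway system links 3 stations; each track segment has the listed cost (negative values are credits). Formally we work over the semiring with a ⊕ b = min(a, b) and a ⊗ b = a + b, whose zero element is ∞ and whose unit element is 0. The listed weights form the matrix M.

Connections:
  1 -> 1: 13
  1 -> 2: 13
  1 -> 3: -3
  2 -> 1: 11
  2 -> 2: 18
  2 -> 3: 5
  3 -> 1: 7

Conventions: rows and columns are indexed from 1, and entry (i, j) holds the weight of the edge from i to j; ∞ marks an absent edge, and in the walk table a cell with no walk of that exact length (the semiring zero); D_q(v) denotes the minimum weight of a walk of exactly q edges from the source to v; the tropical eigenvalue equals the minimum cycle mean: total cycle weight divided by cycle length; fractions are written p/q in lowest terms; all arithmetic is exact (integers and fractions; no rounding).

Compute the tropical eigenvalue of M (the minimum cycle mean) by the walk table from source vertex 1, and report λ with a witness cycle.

q=0: [0, ∞, ∞]
q=1: [13, 13, -3]
q=2: [4, 26, 10]
q=3: [17, 17, 1]
Optimal cycle mean attained by: cycle 1->3->1, total (-3) + 7, length 2.
Answer: λ = 2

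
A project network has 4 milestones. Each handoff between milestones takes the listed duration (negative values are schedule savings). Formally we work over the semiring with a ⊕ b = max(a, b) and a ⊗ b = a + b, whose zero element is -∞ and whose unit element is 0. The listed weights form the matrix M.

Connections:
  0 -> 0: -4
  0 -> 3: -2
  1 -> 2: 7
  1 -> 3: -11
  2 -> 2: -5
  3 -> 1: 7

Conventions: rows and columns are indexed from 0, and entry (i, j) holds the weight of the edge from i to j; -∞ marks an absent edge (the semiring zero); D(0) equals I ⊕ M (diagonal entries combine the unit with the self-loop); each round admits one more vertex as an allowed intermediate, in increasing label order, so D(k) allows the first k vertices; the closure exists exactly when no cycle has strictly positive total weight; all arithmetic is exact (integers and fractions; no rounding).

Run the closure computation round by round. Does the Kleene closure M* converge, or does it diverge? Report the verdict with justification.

D(0):
  [0, -∞, -∞, -2]
  [-∞, 0, 7, -11]
  [-∞, -∞, 0, -∞]
  [-∞, 7, -∞, 0]
D(1):
  [0, -∞, -∞, -2]
  [-∞, 0, 7, -11]
  [-∞, -∞, 0, -∞]
  [-∞, 7, -∞, 0]
D(2):
  [0, -∞, -∞, -2]
  [-∞, 0, 7, -11]
  [-∞, -∞, 0, -∞]
  [-∞, 7, 14, 0]
D(3):
  [0, -∞, -∞, -2]
  [-∞, 0, 7, -11]
  [-∞, -∞, 0, -∞]
  [-∞, 7, 14, 0]
D(4):
  [0, 5, 12, -2]
  [-∞, 0, 7, -11]
  [-∞, -∞, 0, -∞]
  [-∞, 7, 14, 0]
Key observation: every diagonal entry stays at the unit through all rounds, so no improving cycle exists.
Answer: CONVERGES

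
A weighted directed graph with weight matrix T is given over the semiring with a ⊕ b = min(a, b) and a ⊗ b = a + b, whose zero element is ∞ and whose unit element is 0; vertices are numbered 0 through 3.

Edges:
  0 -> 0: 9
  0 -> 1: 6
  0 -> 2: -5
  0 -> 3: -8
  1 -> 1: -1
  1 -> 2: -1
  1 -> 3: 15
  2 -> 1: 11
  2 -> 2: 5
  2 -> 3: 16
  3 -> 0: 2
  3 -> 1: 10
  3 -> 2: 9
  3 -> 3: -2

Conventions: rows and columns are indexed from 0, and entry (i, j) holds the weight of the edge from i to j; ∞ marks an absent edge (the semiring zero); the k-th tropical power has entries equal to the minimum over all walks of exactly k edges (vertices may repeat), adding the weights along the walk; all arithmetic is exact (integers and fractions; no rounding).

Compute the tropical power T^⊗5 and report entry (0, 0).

T^⊗2:
  [-6, 2, 0, -10]
  [17, -2, -2, 13]
  [18, 10, 10, 14]
  [0, 8, -3, -6]
T^⊗3:
  [-8, 0, -11, -14]
  [15, -3, -3, 9]
  [16, 9, 9, 10]
  [-4, 4, -5, -8]
T^⊗4:
  [-12, -4, -13, -16]
  [11, -4, -4, 7]
  [12, 8, 8, 8]
  [-6, 2, -9, -12]
T^⊗5:
  [-14, -6, -17, -20]
  [9, -5, -5, 3]
  [10, 7, 7, 4]
  [-10, -2, -11, -14]
Key observation: the optimum is the walk 0->3->0->3->3->0, with weight (-8) + 2 + (-8) + (-2) + 2 = -14.
Optimal value attained by: walk 0->3->0->3->3->0.
Answer: (T^⊗5)[0][0] = -14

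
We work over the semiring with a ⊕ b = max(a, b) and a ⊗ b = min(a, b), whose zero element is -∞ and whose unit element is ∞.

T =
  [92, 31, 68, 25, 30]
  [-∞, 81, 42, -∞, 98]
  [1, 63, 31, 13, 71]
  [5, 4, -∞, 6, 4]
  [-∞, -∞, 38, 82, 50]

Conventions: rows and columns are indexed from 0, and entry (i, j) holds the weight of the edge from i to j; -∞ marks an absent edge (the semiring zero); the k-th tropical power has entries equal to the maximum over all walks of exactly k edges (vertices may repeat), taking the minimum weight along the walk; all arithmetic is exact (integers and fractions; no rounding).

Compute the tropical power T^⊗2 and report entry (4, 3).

T^⊗2:
  [92, 63, 68, 30, 68]
  [1, 81, 42, 82, 81]
  [5, 63, 42, 71, 63]
  [5, 5, 5, 6, 5]
  [5, 38, 38, 50, 50]
Key observation: the optimum is the walk 4->4->3, with weight 50 min 82 = 50.
Optimal value attained by: walk 4->4->3.
Answer: (T^⊗2)[4][3] = 50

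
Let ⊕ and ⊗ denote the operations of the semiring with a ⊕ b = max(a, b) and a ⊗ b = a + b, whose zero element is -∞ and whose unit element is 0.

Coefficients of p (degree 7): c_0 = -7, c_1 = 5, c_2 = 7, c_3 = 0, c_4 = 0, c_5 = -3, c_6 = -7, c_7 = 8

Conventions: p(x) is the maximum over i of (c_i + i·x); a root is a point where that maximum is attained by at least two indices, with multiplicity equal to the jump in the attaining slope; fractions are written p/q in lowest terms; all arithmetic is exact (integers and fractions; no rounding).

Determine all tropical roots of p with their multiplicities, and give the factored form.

hull edge (i=0, c=-7) to (i=1, c=5): slope 12, span 1
hull edge (i=1, c=5) to (i=2, c=7): slope 2, span 1
hull edge (i=2, c=7) to (i=7, c=8): slope 1/5, span 5
Factored form: p(x) = 8 ⊗ (x ⊕ (-12)) ⊗ (x ⊕ (-2)) ⊗ (x ⊕ (-1/5)) ⊗ (x ⊕ (-1/5)) ⊗ (x ⊕ (-1/5)) ⊗ (x ⊕ (-1/5)) ⊗ (x ⊕ (-1/5))
Answer: roots = -12 (mult 1), -2 (mult 1), -1/5 (mult 5)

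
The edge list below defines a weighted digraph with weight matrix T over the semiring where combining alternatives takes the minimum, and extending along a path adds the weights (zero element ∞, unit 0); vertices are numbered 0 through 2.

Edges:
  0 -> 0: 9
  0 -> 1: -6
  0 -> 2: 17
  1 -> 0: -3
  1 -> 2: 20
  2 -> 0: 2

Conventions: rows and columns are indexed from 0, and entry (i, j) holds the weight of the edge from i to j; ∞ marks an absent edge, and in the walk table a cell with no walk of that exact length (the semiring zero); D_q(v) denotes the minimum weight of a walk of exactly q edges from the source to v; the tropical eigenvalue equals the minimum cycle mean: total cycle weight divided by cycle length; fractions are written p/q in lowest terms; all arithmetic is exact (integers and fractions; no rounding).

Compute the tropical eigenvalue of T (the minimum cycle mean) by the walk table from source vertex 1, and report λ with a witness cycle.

q=0: [∞, 0, ∞]
q=1: [-3, ∞, 20]
q=2: [6, -9, 14]
q=3: [-12, 0, 11]
Optimal cycle mean attained by: cycle 0->1->0, total (-6) + (-3), length 2.
Answer: λ = -9/2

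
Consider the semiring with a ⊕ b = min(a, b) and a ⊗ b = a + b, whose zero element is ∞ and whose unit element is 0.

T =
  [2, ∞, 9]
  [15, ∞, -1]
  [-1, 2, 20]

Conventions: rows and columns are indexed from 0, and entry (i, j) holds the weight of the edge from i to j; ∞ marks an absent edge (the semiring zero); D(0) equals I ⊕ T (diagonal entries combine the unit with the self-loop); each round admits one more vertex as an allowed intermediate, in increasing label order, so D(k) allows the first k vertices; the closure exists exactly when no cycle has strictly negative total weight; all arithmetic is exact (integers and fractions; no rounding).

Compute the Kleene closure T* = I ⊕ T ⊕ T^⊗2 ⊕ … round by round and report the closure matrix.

D(0):
  [0, ∞, 9]
  [15, 0, -1]
  [-1, 2, 0]
D(1):
  [0, ∞, 9]
  [15, 0, -1]
  [-1, 2, 0]
D(2):
  [0, ∞, 9]
  [15, 0, -1]
  [-1, 2, 0]
D(3):
  [0, 11, 9]
  [-2, 0, -1]
  [-1, 2, 0]
Answer: T* = [[0, 11, 9], [-2, 0, -1], [-1, 2, 0]]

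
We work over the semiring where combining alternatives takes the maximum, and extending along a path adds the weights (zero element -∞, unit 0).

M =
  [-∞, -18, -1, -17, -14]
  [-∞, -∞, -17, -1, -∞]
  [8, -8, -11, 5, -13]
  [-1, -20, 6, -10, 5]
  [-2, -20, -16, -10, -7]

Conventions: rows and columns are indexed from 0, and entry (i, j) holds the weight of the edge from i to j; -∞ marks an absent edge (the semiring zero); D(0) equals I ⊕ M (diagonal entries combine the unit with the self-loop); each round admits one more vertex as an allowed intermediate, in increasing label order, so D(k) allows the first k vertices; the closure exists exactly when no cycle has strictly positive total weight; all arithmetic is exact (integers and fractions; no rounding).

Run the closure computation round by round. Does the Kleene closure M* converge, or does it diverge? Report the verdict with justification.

D(0):
  [0, -18, -1, -17, -14]
  [-∞, 0, -17, -1, -∞]
  [8, -8, 0, 5, -13]
  [-1, -20, 6, 0, 5]
  [-2, -20, -16, -10, 0]
Detection: at round 1, diagonal entry (2, 2) turns strictly positive.
Key observation: the cycle 2->0->2 has total weight 8 + (-1), which is strictly positive.
Answer: DIVERGES — positive cycle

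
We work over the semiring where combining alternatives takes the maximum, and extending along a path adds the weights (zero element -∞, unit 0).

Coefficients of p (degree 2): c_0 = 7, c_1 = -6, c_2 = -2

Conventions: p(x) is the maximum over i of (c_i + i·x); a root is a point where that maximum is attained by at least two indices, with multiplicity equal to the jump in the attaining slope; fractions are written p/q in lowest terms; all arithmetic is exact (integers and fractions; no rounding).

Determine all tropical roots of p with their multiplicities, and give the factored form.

hull edge (i=0, c=7) to (i=2, c=-2): slope -9/2, span 2
Factored form: p(x) = -2 ⊗ (x ⊕ 9/2) ⊗ (x ⊕ 9/2)
Answer: roots = 9/2 (mult 2)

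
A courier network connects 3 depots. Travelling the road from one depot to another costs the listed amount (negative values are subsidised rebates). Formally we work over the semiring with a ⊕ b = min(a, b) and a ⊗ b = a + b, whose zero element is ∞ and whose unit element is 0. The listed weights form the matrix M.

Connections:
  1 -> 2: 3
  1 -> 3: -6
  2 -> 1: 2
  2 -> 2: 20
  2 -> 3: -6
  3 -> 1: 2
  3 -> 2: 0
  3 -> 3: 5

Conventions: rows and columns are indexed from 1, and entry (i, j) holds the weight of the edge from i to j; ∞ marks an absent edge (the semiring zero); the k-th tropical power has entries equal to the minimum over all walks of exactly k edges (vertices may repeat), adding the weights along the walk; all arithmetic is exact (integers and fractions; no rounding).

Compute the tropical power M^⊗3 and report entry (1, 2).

M^⊗2:
  [-4, -6, -3]
  [-4, -6, -4]
  [2, 5, -6]
M^⊗3:
  [-4, -3, -12]
  [-4, -4, -12]
  [-4, -6, -4]
Key observation: the optimum is the walk 1->2->3->2, with weight 3 + (-6) + 0 = -3.
Optimal value attained by: walk 1->2->3->2.
Answer: (M^⊗3)[1][2] = -3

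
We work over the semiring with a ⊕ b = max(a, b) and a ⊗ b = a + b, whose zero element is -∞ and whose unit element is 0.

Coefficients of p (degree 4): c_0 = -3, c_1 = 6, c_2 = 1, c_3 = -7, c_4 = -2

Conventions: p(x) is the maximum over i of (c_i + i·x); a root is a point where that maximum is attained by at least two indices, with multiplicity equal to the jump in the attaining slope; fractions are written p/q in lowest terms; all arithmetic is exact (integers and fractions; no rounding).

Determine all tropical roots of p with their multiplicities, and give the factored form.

hull edge (i=0, c=-3) to (i=1, c=6): slope 9, span 1
hull edge (i=1, c=6) to (i=4, c=-2): slope -8/3, span 3
Factored form: p(x) = -2 ⊗ (x ⊕ (-9)) ⊗ (x ⊕ 8/3) ⊗ (x ⊕ 8/3) ⊗ (x ⊕ 8/3)
Answer: roots = -9 (mult 1), 8/3 (mult 3)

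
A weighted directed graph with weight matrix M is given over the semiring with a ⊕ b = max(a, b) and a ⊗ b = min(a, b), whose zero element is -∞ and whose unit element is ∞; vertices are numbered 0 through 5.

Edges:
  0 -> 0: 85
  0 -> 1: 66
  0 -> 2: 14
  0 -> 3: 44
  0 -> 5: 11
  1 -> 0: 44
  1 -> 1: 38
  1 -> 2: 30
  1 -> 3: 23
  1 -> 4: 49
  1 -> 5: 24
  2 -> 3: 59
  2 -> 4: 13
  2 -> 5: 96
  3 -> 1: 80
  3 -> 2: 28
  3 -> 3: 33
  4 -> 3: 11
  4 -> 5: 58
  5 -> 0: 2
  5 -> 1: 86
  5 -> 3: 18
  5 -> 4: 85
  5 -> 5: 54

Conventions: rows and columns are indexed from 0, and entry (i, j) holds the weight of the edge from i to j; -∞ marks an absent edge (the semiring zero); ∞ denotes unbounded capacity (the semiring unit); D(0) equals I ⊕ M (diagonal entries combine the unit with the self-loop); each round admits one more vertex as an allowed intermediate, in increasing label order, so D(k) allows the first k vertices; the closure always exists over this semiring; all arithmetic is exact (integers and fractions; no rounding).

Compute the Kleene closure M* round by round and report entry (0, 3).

D(0):
  [∞, 66, 14, 44, -∞, 11]
  [44, ∞, 30, 23, 49, 24]
  [-∞, -∞, ∞, 59, 13, 96]
  [-∞, 80, 28, ∞, -∞, -∞]
  [-∞, -∞, -∞, 11, ∞, 58]
  [2, 86, -∞, 18, 85, ∞]
D(1):
  [∞, 66, 14, 44, -∞, 11]
  [44, ∞, 30, 44, 49, 24]
  [-∞, -∞, ∞, 59, 13, 96]
  [-∞, 80, 28, ∞, -∞, -∞]
  [-∞, -∞, -∞, 11, ∞, 58]
  [2, 86, 2, 18, 85, ∞]
D(2):
  [∞, 66, 30, 44, 49, 24]
  [44, ∞, 30, 44, 49, 24]
  [-∞, -∞, ∞, 59, 13, 96]
  [44, 80, 30, ∞, 49, 24]
  [-∞, -∞, -∞, 11, ∞, 58]
  [44, 86, 30, 44, 85, ∞]
D(3):
  [∞, 66, 30, 44, 49, 30]
  [44, ∞, 30, 44, 49, 30]
  [-∞, -∞, ∞, 59, 13, 96]
  [44, 80, 30, ∞, 49, 30]
  [-∞, -∞, -∞, 11, ∞, 58]
  [44, 86, 30, 44, 85, ∞]
D(4):
  [∞, 66, 30, 44, 49, 30]
  [44, ∞, 30, 44, 49, 30]
  [44, 59, ∞, 59, 49, 96]
  [44, 80, 30, ∞, 49, 30]
  [11, 11, 11, 11, ∞, 58]
  [44, 86, 30, 44, 85, ∞]
D(5):
  [∞, 66, 30, 44, 49, 49]
  [44, ∞, 30, 44, 49, 49]
  [44, 59, ∞, 59, 49, 96]
  [44, 80, 30, ∞, 49, 49]
  [11, 11, 11, 11, ∞, 58]
  [44, 86, 30, 44, 85, ∞]
D(6):
  [∞, 66, 30, 44, 49, 49]
  [44, ∞, 30, 44, 49, 49]
  [44, 86, ∞, 59, 85, 96]
  [44, 80, 30, ∞, 49, 49]
  [44, 58, 30, 44, ∞, 58]
  [44, 86, 30, 44, 85, ∞]
Answer: M*[0][3] = 44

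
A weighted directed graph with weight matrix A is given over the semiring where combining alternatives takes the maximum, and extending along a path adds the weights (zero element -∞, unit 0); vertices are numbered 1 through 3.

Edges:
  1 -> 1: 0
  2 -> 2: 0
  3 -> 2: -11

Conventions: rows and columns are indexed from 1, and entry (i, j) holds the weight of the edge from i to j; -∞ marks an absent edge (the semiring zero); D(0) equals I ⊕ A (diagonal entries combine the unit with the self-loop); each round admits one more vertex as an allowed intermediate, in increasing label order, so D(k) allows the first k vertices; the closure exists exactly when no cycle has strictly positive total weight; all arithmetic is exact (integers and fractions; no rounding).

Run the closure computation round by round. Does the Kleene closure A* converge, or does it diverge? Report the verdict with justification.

D(0):
  [0, -∞, -∞]
  [-∞, 0, -∞]
  [-∞, -11, 0]
D(1):
  [0, -∞, -∞]
  [-∞, 0, -∞]
  [-∞, -11, 0]
D(2):
  [0, -∞, -∞]
  [-∞, 0, -∞]
  [-∞, -11, 0]
D(3):
  [0, -∞, -∞]
  [-∞, 0, -∞]
  [-∞, -11, 0]
Key observation: every diagonal entry stays at the unit through all rounds, so no improving cycle exists.
Answer: CONVERGES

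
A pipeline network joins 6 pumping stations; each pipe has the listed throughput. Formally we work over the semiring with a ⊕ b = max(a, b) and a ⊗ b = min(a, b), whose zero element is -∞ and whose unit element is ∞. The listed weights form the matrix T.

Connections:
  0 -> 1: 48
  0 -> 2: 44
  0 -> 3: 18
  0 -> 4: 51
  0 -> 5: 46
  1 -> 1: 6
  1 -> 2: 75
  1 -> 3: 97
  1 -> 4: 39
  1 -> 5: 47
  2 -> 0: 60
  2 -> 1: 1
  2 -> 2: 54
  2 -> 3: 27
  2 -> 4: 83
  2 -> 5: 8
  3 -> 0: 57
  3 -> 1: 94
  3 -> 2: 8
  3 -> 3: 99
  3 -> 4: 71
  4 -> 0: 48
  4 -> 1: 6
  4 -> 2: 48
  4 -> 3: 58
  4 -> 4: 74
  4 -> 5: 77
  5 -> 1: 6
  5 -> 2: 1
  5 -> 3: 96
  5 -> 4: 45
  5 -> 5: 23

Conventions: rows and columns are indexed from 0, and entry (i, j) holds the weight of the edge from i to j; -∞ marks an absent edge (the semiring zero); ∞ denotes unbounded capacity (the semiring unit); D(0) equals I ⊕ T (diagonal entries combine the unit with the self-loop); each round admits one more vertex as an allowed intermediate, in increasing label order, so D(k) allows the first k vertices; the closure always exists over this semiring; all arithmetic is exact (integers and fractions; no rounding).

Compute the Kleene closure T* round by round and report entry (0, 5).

D(0):
  [∞, 48, 44, 18, 51, 46]
  [-∞, ∞, 75, 97, 39, 47]
  [60, 1, ∞, 27, 83, 8]
  [57, 94, 8, ∞, 71, -∞]
  [48, 6, 48, 58, ∞, 77]
  [-∞, 6, 1, 96, 45, ∞]
D(1):
  [∞, 48, 44, 18, 51, 46]
  [-∞, ∞, 75, 97, 39, 47]
  [60, 48, ∞, 27, 83, 46]
  [57, 94, 44, ∞, 71, 46]
  [48, 48, 48, 58, ∞, 77]
  [-∞, 6, 1, 96, 45, ∞]
D(2):
  [∞, 48, 48, 48, 51, 47]
  [-∞, ∞, 75, 97, 39, 47]
  [60, 48, ∞, 48, 83, 47]
  [57, 94, 75, ∞, 71, 47]
  [48, 48, 48, 58, ∞, 77]
  [-∞, 6, 6, 96, 45, ∞]
D(3):
  [∞, 48, 48, 48, 51, 47]
  [60, ∞, 75, 97, 75, 47]
  [60, 48, ∞, 48, 83, 47]
  [60, 94, 75, ∞, 75, 47]
  [48, 48, 48, 58, ∞, 77]
  [6, 6, 6, 96, 45, ∞]
D(4):
  [∞, 48, 48, 48, 51, 47]
  [60, ∞, 75, 97, 75, 47]
  [60, 48, ∞, 48, 83, 47]
  [60, 94, 75, ∞, 75, 47]
  [58, 58, 58, 58, ∞, 77]
  [60, 94, 75, 96, 75, ∞]
D(5):
  [∞, 51, 51, 51, 51, 51]
  [60, ∞, 75, 97, 75, 75]
  [60, 58, ∞, 58, 83, 77]
  [60, 94, 75, ∞, 75, 75]
  [58, 58, 58, 58, ∞, 77]
  [60, 94, 75, 96, 75, ∞]
D(6):
  [∞, 51, 51, 51, 51, 51]
  [60, ∞, 75, 97, 75, 75]
  [60, 77, ∞, 77, 83, 77]
  [60, 94, 75, ∞, 75, 75]
  [60, 77, 75, 77, ∞, 77]
  [60, 94, 75, 96, 75, ∞]
Answer: T*[0][5] = 51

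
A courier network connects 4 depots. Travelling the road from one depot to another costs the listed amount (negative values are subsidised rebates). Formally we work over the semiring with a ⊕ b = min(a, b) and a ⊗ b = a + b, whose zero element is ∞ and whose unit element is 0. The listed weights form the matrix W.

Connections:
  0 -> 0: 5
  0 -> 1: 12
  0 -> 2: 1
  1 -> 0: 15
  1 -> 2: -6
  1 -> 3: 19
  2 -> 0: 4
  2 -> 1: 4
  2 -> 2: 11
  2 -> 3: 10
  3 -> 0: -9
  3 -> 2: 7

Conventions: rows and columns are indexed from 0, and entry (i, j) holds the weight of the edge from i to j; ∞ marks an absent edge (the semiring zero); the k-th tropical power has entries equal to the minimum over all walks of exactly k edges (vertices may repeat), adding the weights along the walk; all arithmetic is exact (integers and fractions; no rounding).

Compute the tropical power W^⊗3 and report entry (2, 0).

W^⊗2:
  [5, 5, 6, 11]
  [-2, -2, 5, 4]
  [1, 15, -2, 21]
  [-4, 3, -8, 17]
W^⊗3:
  [2, 10, -1, 16]
  [-5, 9, -8, 15]
  [2, 2, 2, 8]
  [-4, -4, -3, 2]
Key observation: the optimum is the walk 2->1->2->0, with weight 4 + (-6) + 4 = 2.
Optimal value attained by: walk 2->1->2->0.
Answer: (W^⊗3)[2][0] = 2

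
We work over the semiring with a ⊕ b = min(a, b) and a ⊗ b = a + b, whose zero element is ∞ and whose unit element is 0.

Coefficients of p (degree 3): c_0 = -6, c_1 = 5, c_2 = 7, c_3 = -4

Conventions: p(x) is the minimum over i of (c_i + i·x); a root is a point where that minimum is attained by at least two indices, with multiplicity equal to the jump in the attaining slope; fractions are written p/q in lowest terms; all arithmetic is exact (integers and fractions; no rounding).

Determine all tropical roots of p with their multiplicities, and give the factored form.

hull edge (i=0, c=-6) to (i=3, c=-4): slope 2/3, span 3
Factored form: p(x) = -4 ⊗ (x ⊕ (-2/3)) ⊗ (x ⊕ (-2/3)) ⊗ (x ⊕ (-2/3))
Answer: roots = -2/3 (mult 3)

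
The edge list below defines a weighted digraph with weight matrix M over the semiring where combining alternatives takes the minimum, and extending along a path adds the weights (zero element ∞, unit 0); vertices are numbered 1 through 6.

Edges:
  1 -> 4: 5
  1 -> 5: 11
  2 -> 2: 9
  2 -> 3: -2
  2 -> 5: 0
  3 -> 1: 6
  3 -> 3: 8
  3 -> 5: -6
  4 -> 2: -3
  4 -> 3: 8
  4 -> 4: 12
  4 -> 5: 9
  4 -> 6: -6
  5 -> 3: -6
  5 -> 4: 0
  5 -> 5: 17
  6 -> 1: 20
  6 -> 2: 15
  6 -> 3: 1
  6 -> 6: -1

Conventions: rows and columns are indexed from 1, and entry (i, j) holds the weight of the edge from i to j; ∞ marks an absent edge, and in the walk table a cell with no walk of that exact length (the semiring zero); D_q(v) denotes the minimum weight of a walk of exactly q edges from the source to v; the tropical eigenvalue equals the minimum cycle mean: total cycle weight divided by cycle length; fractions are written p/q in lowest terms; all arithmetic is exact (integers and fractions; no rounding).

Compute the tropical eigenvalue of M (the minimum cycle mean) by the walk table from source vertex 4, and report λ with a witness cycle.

q=0: [∞, ∞, ∞, 0, ∞, ∞]
q=1: [∞, -3, 8, 12, 9, -6]
q=2: [14, 6, -5, 9, -3, -7]
q=3: [1, 6, -9, -3, -11, -8]
q=4: [-3, -6, -17, -11, -15, -9]
q=5: [-11, -14, -21, -15, -23, -17]
q=6: [-15, -18, -29, -23, -27, -21]
Optimal cycle mean attained by: cycle 3->5->3, total (-6) + (-6), length 2.
Answer: λ = -6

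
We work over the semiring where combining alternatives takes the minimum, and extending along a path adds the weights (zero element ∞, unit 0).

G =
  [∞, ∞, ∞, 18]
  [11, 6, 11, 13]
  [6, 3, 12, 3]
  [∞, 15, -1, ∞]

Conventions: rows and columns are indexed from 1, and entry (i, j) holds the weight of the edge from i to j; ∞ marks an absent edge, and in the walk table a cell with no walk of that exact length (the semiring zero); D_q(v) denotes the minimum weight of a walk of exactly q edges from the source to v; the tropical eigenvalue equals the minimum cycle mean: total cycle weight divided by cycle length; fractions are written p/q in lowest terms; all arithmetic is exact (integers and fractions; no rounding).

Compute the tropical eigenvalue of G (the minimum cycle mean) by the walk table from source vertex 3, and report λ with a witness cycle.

q=0: [∞, ∞, 0, ∞]
q=1: [6, 3, 12, 3]
q=2: [14, 9, 2, 15]
q=3: [8, 5, 14, 5]
q=4: [16, 11, 4, 17]
Optimal cycle mean attained by: cycle 3->4->3, total 3 + (-1), length 2.
Answer: λ = 1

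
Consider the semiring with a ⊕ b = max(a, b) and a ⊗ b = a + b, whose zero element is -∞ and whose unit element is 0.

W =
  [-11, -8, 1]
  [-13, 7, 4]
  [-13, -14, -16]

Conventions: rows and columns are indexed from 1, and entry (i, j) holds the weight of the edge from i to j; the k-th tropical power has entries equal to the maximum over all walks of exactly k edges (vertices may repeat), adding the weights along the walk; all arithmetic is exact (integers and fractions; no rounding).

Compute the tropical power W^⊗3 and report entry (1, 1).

W^⊗2:
  [-12, -1, -4]
  [-6, 14, 11]
  [-24, -7, -10]
W^⊗3:
  [-14, 6, 3]
  [1, 21, 18]
  [-20, 0, -3]
Key observation: the optimum is the walk 1->2->2->1, with weight (-8) + 7 + (-13) = -14.
Optimal value attained by: walk 1->2->2->1.
Answer: (W^⊗3)[1][1] = -14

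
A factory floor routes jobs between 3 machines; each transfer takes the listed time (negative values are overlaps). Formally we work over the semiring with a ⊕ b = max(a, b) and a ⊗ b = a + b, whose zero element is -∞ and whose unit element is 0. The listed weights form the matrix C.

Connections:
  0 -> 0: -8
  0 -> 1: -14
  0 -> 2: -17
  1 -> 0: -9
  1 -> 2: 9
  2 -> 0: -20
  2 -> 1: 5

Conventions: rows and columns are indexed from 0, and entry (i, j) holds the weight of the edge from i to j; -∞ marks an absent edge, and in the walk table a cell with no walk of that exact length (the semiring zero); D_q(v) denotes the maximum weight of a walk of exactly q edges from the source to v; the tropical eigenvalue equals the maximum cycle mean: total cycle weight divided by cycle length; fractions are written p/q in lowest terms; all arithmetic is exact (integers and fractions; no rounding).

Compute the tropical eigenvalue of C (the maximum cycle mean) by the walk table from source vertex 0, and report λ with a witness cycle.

q=0: [0, -∞, -∞]
q=1: [-8, -14, -17]
q=2: [-16, -12, -5]
q=3: [-21, 0, -3]
Optimal cycle mean attained by: cycle 1->2->1, total 9 + 5, length 2.
Answer: λ = 7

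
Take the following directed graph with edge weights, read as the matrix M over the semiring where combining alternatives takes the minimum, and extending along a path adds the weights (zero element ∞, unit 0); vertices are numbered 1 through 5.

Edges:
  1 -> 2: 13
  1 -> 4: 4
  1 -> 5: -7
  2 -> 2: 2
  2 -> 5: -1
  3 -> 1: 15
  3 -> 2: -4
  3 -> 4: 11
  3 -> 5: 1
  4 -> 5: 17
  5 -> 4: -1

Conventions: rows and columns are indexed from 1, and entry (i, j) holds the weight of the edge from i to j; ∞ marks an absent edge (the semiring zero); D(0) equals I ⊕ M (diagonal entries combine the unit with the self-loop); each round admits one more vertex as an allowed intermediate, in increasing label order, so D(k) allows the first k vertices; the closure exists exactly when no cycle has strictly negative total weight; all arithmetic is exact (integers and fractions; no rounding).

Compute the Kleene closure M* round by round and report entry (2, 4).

D(0):
  [0, 13, ∞, 4, -7]
  [∞, 0, ∞, ∞, -1]
  [15, -4, 0, 11, 1]
  [∞, ∞, ∞, 0, 17]
  [∞, ∞, ∞, -1, 0]
D(1):
  [0, 13, ∞, 4, -7]
  [∞, 0, ∞, ∞, -1]
  [15, -4, 0, 11, 1]
  [∞, ∞, ∞, 0, 17]
  [∞, ∞, ∞, -1, 0]
D(2):
  [0, 13, ∞, 4, -7]
  [∞, 0, ∞, ∞, -1]
  [15, -4, 0, 11, -5]
  [∞, ∞, ∞, 0, 17]
  [∞, ∞, ∞, -1, 0]
D(3):
  [0, 13, ∞, 4, -7]
  [∞, 0, ∞, ∞, -1]
  [15, -4, 0, 11, -5]
  [∞, ∞, ∞, 0, 17]
  [∞, ∞, ∞, -1, 0]
D(4):
  [0, 13, ∞, 4, -7]
  [∞, 0, ∞, ∞, -1]
  [15, -4, 0, 11, -5]
  [∞, ∞, ∞, 0, 17]
  [∞, ∞, ∞, -1, 0]
D(5):
  [0, 13, ∞, -8, -7]
  [∞, 0, ∞, -2, -1]
  [15, -4, 0, -6, -5]
  [∞, ∞, ∞, 0, 17]
  [∞, ∞, ∞, -1, 0]
Answer: M*[2][4] = -2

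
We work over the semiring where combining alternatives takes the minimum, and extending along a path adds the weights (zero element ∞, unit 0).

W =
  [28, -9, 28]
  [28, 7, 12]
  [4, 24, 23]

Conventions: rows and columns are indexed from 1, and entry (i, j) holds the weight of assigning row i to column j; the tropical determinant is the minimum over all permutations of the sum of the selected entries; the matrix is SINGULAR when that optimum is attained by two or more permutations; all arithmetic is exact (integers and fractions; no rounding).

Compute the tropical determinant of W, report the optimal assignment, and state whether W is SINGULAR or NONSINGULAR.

σ = (1, 2, 3): 28 + 7 + 23 = 58
σ = (1, 3, 2): 28 + 12 + 24 = 64
σ = (2, 1, 3): (-9) + 28 + 23 = 42
σ = (2, 3, 1): (-9) + 12 + 4 = 7
σ = (3, 1, 2): 28 + 28 + 24 = 80
σ = (3, 2, 1): 28 + 7 + 4 = 39
Optimal value attained by: σ = (2, 3, 1).
Answer: det⊕(W) = 7; verdict: NONSINGULAR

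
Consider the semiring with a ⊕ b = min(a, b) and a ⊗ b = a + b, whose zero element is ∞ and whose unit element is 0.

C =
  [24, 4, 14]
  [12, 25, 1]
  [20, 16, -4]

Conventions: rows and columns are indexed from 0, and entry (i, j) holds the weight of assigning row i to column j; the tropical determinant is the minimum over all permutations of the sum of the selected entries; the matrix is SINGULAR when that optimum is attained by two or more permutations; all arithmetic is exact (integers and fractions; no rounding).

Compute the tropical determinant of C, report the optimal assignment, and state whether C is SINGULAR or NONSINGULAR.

σ = (0, 1, 2): 24 + 25 + (-4) = 45
σ = (0, 2, 1): 24 + 1 + 16 = 41
σ = (1, 0, 2): 4 + 12 + (-4) = 12
σ = (1, 2, 0): 4 + 1 + 20 = 25
σ = (2, 0, 1): 14 + 12 + 16 = 42
σ = (2, 1, 0): 14 + 25 + 20 = 59
Optimal value attained by: σ = (1, 0, 2).
Answer: det⊕(C) = 12; verdict: NONSINGULAR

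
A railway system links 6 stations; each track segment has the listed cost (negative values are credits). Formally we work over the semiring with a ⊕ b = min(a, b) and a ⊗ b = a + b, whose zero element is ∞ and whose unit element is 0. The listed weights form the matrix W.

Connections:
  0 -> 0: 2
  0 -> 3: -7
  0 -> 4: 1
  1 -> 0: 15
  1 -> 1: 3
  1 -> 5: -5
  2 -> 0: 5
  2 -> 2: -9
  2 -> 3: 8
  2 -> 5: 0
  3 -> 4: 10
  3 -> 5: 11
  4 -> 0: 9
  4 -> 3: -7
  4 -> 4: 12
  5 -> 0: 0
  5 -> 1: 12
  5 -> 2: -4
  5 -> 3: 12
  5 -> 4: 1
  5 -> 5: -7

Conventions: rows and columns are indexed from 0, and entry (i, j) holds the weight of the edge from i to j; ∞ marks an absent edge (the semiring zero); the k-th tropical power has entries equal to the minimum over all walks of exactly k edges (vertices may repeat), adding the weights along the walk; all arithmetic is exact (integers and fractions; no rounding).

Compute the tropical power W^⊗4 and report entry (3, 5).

W^⊗2:
  [4, ∞, ∞, -6, 3, 4]
  [-5, 6, -9, 7, -4, -12]
  [-4, 12, -18, -2, 1, -9]
  [11, 23, 7, 3, 12, 4]
  [11, ∞, ∞, 2, 3, 4]
  [-7, 5, -13, -7, -6, -14]
W^⊗3:
  [4, 16, 0, -4, 4, -3]
  [-12, 0, -18, -12, -11, -19]
  [-13, 3, -27, -11, -8, -18]
  [4, 16, -2, 4, 5, -3]
  [4, 16, 0, -4, 5, -3]
  [-14, -2, -22, -14, -13, -21]
W^⊗4:
  [-3, 9, -9, -3, -2, -10]
  [-19, -7, -27, -19, -18, -26]
  [-22, -6, -36, -20, -17, -27]
  [-3, 9, -11, -3, -2, -10]
  [-3, 9, -9, -3, -2, -10]
  [-21, -9, -31, -21, -20, -28]
Key observation: the optimum is the walk 3->5->5->5->5, with weight 11 + (-7) + (-7) + (-7) = -10.
Optimal value attained by: walk 3->5->5->5->5.
Answer: (W^⊗4)[3][5] = -10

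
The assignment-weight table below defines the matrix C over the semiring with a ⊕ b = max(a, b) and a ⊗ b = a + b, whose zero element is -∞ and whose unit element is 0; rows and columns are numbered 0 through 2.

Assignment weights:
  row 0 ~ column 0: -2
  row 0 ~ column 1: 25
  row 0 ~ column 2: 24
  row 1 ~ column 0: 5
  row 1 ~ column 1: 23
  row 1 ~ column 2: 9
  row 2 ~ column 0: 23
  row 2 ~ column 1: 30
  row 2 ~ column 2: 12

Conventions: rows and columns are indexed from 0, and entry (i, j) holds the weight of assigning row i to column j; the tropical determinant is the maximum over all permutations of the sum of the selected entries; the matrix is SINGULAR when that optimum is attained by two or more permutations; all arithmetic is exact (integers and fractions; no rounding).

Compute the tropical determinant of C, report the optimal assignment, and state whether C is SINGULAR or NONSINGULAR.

σ = (0, 1, 2): (-2) + 23 + 12 = 33
σ = (0, 2, 1): (-2) + 9 + 30 = 37
σ = (1, 0, 2): 25 + 5 + 12 = 42
σ = (1, 2, 0): 25 + 9 + 23 = 57
σ = (2, 0, 1): 24 + 5 + 30 = 59
σ = (2, 1, 0): 24 + 23 + 23 = 70
Optimal value attained by: σ = (2, 1, 0).
Answer: det⊕(C) = 70; verdict: NONSINGULAR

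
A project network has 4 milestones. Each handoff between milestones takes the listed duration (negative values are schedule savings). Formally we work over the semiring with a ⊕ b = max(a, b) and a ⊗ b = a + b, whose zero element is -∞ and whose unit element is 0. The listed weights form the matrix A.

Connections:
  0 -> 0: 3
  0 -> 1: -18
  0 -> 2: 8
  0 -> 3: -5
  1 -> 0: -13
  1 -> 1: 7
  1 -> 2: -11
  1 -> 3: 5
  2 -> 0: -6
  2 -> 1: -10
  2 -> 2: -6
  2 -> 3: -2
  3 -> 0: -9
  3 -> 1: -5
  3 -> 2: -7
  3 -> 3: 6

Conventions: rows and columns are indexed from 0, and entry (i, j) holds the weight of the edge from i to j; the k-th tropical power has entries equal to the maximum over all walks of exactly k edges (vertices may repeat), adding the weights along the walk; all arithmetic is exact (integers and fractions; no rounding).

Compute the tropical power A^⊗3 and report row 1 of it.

A^⊗2:
  [6, -2, 11, 6]
  [-4, 14, -2, 12]
  [-3, -3, 2, 4]
  [-3, 2, -1, 12]
A^⊗3:
  [9, 5, 14, 12]
  [3, 21, 5, 19]
  [0, 4, 5, 10]
  [3, 9, 5, 18]
Answer: row 1 of A^⊗3 = [3, 21, 5, 19]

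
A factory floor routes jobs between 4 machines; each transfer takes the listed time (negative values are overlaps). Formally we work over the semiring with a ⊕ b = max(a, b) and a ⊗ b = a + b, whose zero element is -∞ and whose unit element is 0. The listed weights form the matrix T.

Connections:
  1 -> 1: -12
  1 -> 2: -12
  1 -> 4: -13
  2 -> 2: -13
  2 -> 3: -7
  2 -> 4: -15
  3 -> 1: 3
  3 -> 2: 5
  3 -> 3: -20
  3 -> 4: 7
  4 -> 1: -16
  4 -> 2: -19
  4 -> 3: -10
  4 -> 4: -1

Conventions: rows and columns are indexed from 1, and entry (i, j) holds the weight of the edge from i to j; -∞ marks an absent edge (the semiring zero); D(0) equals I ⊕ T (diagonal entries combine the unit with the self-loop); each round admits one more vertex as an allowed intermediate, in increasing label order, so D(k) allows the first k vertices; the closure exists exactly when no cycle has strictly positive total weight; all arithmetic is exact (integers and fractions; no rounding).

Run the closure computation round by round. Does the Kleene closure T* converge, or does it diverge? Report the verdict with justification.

D(0):
  [0, -12, -∞, -13]
  [-∞, 0, -7, -15]
  [3, 5, 0, 7]
  [-16, -19, -10, 0]
D(1):
  [0, -12, -∞, -13]
  [-∞, 0, -7, -15]
  [3, 5, 0, 7]
  [-16, -19, -10, 0]
D(2):
  [0, -12, -19, -13]
  [-∞, 0, -7, -15]
  [3, 5, 0, 7]
  [-16, -19, -10, 0]
D(3):
  [0, -12, -19, -12]
  [-4, 0, -7, 0]
  [3, 5, 0, 7]
  [-7, -5, -10, 0]
D(4):
  [0, -12, -19, -12]
  [-4, 0, -7, 0]
  [3, 5, 0, 7]
  [-7, -5, -10, 0]
Key observation: every diagonal entry stays at the unit through all rounds, so no improving cycle exists.
Answer: CONVERGES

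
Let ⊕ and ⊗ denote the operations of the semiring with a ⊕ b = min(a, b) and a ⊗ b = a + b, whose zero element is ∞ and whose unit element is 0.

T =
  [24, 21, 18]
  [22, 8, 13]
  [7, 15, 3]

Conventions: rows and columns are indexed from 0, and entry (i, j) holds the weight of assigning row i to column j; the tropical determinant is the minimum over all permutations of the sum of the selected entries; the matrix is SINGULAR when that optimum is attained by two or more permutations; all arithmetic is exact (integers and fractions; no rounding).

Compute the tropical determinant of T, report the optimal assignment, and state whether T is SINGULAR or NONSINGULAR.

σ = (0, 1, 2): 24 + 8 + 3 = 35
σ = (0, 2, 1): 24 + 13 + 15 = 52
σ = (1, 0, 2): 21 + 22 + 3 = 46
σ = (1, 2, 0): 21 + 13 + 7 = 41
σ = (2, 0, 1): 18 + 22 + 15 = 55
σ = (2, 1, 0): 18 + 8 + 7 = 33
Optimal value attained by: σ = (2, 1, 0).
Answer: det⊕(T) = 33; verdict: NONSINGULAR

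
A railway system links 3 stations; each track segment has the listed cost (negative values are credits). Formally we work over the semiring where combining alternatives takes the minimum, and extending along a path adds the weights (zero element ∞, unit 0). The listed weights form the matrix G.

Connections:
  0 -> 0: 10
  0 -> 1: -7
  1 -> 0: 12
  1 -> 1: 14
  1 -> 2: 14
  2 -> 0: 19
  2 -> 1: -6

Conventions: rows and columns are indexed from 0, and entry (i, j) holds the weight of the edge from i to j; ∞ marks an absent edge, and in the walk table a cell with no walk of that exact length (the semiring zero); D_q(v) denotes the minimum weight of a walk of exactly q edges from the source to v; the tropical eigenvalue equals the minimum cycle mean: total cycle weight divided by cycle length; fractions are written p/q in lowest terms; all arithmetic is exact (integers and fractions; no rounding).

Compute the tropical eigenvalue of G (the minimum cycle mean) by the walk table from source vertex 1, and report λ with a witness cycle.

q=0: [∞, 0, ∞]
q=1: [12, 14, 14]
q=2: [22, 5, 28]
q=3: [17, 15, 19]
Optimal cycle mean attained by: cycle 0->1->0, total (-7) + 12, length 2.
Answer: λ = 5/2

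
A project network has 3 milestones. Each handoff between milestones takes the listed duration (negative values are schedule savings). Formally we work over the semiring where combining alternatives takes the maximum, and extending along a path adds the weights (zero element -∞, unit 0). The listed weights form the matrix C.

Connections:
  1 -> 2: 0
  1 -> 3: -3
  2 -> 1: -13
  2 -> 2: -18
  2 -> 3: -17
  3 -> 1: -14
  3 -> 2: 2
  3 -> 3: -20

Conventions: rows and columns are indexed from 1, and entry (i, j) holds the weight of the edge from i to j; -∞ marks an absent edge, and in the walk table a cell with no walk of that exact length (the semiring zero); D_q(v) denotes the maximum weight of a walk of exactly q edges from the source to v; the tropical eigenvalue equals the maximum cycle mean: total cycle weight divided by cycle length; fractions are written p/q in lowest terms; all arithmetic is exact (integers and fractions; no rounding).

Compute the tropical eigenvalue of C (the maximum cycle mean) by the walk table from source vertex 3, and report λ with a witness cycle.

q=0: [-∞, -∞, 0]
q=1: [-14, 2, -20]
q=2: [-11, -14, -15]
q=3: [-27, -11, -14]
Optimal cycle mean attained by: cycle 1->3->2->1, total (-3) + 2 + (-13), length 3.
Answer: λ = -14/3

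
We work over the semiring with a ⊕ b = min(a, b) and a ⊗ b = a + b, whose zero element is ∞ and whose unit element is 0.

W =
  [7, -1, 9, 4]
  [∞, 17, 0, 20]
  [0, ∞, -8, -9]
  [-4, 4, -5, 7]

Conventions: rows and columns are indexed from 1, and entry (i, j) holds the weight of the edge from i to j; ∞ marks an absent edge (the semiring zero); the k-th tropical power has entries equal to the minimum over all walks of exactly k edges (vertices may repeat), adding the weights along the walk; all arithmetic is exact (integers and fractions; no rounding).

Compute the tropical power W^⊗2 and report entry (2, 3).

W^⊗2:
  [0, 6, -1, 0]
  [0, 24, -8, -9]
  [-13, -5, -16, -17]
  [-5, -5, -13, -14]
Key observation: the optimum is the walk 2->3->3, with weight 0 + (-8) = -8.
Optimal value attained by: walk 2->3->3.
Answer: (W^⊗2)[2][3] = -8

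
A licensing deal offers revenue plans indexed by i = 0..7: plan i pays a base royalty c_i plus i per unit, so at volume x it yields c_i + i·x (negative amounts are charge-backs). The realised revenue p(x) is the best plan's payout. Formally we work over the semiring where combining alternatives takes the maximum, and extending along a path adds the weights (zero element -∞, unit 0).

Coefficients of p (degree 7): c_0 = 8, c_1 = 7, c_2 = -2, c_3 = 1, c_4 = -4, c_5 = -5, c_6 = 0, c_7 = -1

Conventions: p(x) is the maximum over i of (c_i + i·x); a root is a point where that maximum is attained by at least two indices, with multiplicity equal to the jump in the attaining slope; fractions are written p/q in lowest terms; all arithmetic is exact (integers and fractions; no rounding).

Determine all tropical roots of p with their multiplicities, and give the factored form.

hull edge (i=0, c=8) to (i=1, c=7): slope -1, span 1
hull edge (i=1, c=7) to (i=7, c=-1): slope -4/3, span 6
Factored form: p(x) = -1 ⊗ (x ⊕ 1) ⊗ (x ⊕ 4/3) ⊗ (x ⊕ 4/3) ⊗ (x ⊕ 4/3) ⊗ (x ⊕ 4/3) ⊗ (x ⊕ 4/3) ⊗ (x ⊕ 4/3)
Answer: roots = 1 (mult 1), 4/3 (mult 6)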